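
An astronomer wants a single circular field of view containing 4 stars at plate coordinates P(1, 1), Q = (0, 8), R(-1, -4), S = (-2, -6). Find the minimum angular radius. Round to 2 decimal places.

By Welzl's lemma the MEC is supported by two points (diametrically opposite) or three points (on a circumcircle).
The farthest pair is Q–S with squared distance 200. The circle on this segment as diameter has centre (-1, 1) and r² = 200/4 = 50.
Check P: distance² to centre = 4 ≤ 50, so it lies inside.
All remaining points lie in this disk, and no smaller disk contains both endpoints, so this is the minimum enclosing circle.
r = √50 ≈ 7.07.

7.07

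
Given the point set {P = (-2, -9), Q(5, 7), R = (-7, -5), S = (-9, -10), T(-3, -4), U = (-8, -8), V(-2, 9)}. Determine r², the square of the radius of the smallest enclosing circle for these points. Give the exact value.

A smallest enclosing disk is always determined by at most three of the input points on its boundary.
The farthest pair is Q–S with squared distance 485. The circle on this segment as diameter has centre (-2, -1.5) and r² = 485/4 = 121.25.
Check P: distance² to centre = 56.25 ≤ 121.25, so it lies inside.
All remaining points lie in this disk, and no smaller disk contains both endpoints, so this is the minimum enclosing circle.

121.25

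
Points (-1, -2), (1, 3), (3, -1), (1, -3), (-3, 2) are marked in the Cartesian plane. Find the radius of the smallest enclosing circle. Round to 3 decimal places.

3.375

The minimum enclosing circle is determined by three boundary points: (3, -1), (1, -3), (-3, 2).
Their circumcentre is (-1/6, 1/6) with r² = 205/18.
The farthest remaining point (1, 3) is at distance² 169/18 ≤ 205/18.
r = √(205/18) ≈ 3.375.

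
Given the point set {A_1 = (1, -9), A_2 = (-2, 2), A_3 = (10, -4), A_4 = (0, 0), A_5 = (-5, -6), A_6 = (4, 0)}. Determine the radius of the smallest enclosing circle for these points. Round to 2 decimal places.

7.61

The minimum enclosing circle of a finite set is fixed by two of the points (as a diameter) or three (as a circumcircle).
The minimum enclosing circle is determined by three boundary points: A_2, A_3, A_5.
Their circumcentre is (91/38, -80/19) with r² = 83585/1444.
The farthest remaining point A_1 is at distance² 35933/1444 ≤ 83585/1444.
r = √(83585/1444) ≈ 7.61.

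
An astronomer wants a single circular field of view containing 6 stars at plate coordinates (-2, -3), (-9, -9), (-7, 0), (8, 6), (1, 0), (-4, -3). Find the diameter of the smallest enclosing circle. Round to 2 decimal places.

22.67

A smallest enclosing disk is always determined by at most three of the input points on its boundary.
The farthest pair is (-9, -9)–(8, 6) with squared distance 514. The circle on this segment as diameter has centre (-0.5, -1.5) and r² = 514/4 = 128.5.
Check (-2, -3): distance² to centre = 4.5 ≤ 128.5, so it lies inside.
All remaining points lie in this disk, and no smaller disk contains both endpoints, so this is the minimum enclosing circle.
Diameter = 2r = 2√(128.5) ≈ 22.67.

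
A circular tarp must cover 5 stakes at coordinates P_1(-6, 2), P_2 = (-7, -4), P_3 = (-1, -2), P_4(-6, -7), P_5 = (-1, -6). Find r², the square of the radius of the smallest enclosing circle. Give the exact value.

The minimum enclosing circle is determined by three boundary points: P_1, P_4, P_5.
Their circumcentre is (-4.3, -2.5) with r² = 23.14.
The farthest remaining point P_3 is at distance² 11.14 ≤ 23.14.

23.14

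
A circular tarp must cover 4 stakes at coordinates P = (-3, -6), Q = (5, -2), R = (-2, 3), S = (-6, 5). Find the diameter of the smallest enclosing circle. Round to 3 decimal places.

The minimum enclosing circle is determined by three boundary points: P, Q, S.
Their circumcentre is (-1.2, 0.4) with r² = 44.2.
The farthest remaining point R is at distance² 7.4 ≤ 44.2.
Diameter = 2r = 2√(44.2) ≈ 13.297.

13.297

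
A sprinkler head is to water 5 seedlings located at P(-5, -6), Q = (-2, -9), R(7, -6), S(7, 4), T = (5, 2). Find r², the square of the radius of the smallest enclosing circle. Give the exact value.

The minimum enclosing circle is determined by three boundary points: P, Q, S.
Their circumcentre is (21/11, -23/11) with r² = 7625/121.
The farthest remaining point R is at distance² 4985/121 ≤ 7625/121.

7625/121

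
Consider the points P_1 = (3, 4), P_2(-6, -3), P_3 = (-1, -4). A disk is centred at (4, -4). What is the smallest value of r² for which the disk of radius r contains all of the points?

101

The required radius is the distance from (4, -4) to the farthest point.
Squared distances: 65, 101, 25.
Maximum is 101, attained at P_2.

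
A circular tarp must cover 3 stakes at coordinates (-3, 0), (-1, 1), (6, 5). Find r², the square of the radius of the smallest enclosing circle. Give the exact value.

Call the three points A, B, C in the order given.
Side lengths²: AB² = 5, AC² = 106, BC² = 65.
Since AC² = 106 ≥ 65 + 5 = 70, the angle opposite AC is not acute, so the smallest enclosing circle has AC as diameter.
Centre = midpoint of AC = (1.5, 2.5), r² = 106/4 = 26.5.

26.5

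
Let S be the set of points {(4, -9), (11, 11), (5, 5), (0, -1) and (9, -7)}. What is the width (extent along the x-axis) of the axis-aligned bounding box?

max x = 11, min x = 0, so width = 11.

11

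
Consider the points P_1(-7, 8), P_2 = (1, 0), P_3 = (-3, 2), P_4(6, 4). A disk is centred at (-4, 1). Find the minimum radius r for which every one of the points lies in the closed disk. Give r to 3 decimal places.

The required radius is the distance from (-4, 1) to the farthest point.
Squared distances: 58, 26, 2, 109.
Maximum is 109, attained at P_4.
r = √109 ≈ 10.440.

10.440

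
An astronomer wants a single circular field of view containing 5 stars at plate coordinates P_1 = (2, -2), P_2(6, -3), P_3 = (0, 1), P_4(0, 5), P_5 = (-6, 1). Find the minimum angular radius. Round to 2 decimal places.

6.32

The farthest pair is P_2–P_5 with squared distance 160. The circle on this segment as diameter has centre (0, -1) and r² = 160/4 = 40.
Check P_1: distance² to centre = 5 ≤ 40, so it lies inside.
All remaining points lie in this disk, and no smaller disk contains both endpoints, so this is the minimum enclosing circle.
r = √40 ≈ 6.32.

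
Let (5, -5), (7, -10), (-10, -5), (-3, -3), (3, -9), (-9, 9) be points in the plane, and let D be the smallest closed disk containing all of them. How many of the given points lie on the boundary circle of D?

2

By Welzl's lemma the MEC is supported by two points (diametrically opposite) or three points (on a circumcircle).
The farthest pair is (7, -10)–(-9, 9) with squared distance 617. The circle on this segment as diameter has centre (-1, -0.5) and r² = 617/4 = 154.25.
Check (5, -5): distance² to centre = 56.25 ≤ 154.25, so it lies inside.
All remaining points lie in this disk, and no smaller disk contains both endpoints, so this is the minimum enclosing circle.
The points at distance exactly r from the centre are (7, -10), (-9, 9) — 2 points.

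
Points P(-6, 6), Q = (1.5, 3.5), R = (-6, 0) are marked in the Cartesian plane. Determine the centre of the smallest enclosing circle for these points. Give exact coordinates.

(-17/6, 3)

Side lengths²: PQ² = 62.5, PR² = 36, QR² = 68.5.
Since QR² = 68.5 < 62.5 + 36 = 98.5, the triangle is acute, so the smallest enclosing circle is the circumcircle.
Circumcentre = (-17/6, 3), r² = 685/36.
Centre = (-17/6, 3).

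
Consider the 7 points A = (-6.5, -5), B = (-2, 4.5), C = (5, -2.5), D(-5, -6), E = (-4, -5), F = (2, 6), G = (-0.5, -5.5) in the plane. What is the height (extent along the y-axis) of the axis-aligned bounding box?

max y = 6, min y = -6, so height = 12.

12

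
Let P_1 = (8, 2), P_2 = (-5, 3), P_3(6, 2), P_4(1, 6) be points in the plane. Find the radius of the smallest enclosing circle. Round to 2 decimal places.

6.52

A smallest enclosing disk is always determined by at most three of the input points on its boundary.
The farthest pair is P_1–P_2 with squared distance 170. The circle on this segment as diameter has centre (1.5, 2.5) and r² = 170/4 = 42.5.
Check P_3: distance² to centre = 20.5 ≤ 42.5, so it lies inside.
All remaining points lie in this disk, and no smaller disk contains both endpoints, so this is the minimum enclosing circle.
r = √(42.5) ≈ 6.52.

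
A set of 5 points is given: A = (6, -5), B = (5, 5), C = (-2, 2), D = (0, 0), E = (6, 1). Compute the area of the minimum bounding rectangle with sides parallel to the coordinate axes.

x ranges over [-2, 6], width 8.
y ranges over [-5, 5], height 10.
Area = 8 × 10 = 80.

80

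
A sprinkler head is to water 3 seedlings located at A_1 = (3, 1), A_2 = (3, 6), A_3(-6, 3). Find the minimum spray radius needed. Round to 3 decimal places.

4.859

Side lengths²: A_1A_2² = 25, A_1A_3² = 85, A_2A_3² = 90.
Since A_2A_3² = 90 < 85 + 25 = 110, the triangle is acute, so the smallest enclosing circle is the circumcircle.
Circumcentre = (-7/6, 3.5), r² = 425/18.
r = √(425/18) ≈ 4.859.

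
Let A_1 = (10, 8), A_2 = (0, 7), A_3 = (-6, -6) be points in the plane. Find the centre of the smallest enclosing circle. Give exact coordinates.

Side lengths²: A_1A_2² = 101, A_1A_3² = 452, A_2A_3² = 205.
Since A_1A_3² = 452 ≥ 205 + 101 = 306, the angle opposite A_1A_3 is not acute, so the smallest enclosing circle has A_1A_3 as diameter.
Centre = midpoint of A_1A_3 = (2, 1), r² = 452/4 = 113.
Centre = (2, 1).

(2, 1)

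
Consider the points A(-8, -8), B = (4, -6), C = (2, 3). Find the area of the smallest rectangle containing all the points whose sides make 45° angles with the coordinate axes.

In coordinates u = x + y, v = x − y the rectangle is axis-aligned; the map (x,y)→(u,v) scales areas by 2.
u-values: -16, -2, 5; range = 5 − (-16) = 21.
v-values: 0, 10, -1; range = 10 − (-1) = 11.
Area = (21 × 11) / 2 = 115.5.

115.5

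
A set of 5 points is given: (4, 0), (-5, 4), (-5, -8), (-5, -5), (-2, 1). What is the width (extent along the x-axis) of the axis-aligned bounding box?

9

max x = 4, min x = -5, so width = 9.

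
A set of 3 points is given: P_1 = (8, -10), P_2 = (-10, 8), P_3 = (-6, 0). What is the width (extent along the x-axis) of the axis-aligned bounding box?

18

max x = 8, min x = -10, so width = 18.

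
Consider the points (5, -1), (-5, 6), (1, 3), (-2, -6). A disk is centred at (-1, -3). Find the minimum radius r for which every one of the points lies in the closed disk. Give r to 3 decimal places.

9.849

The required radius is the distance from (-1, -3) to the farthest point.
Squared distances: 40, 97, 40, 10.
Maximum is 97, attained at (-5, 6).
r = √97 ≈ 9.849.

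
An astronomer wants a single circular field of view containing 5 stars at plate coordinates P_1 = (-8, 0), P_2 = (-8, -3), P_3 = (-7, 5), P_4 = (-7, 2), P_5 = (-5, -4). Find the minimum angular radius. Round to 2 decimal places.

A smallest enclosing disk is always determined by at most three of the input points on its boundary.
The farthest pair is P_3–P_5 with squared distance 85. The circle on this segment as diameter has centre (-6, 0.5) and r² = 85/4 = 21.25.
Check P_1: distance² to centre = 4.25 ≤ 21.25, so it lies inside.
All remaining points lie in this disk, and no smaller disk contains both endpoints, so this is the minimum enclosing circle.
r = √(21.25) ≈ 4.61.

4.61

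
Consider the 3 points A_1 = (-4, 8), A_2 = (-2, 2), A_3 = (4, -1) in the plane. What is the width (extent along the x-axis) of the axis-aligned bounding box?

8

max x = 4, min x = -4, so width = 8.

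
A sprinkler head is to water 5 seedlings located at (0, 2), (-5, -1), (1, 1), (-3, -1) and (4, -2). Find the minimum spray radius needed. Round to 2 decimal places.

The minimum enclosing circle of a finite set is fixed by two of the points (as a diameter) or three (as a circumcircle).
The farthest pair is (-5, -1)–(4, -2) with squared distance 82. The circle on this segment as diameter has centre (-0.5, -1.5) and r² = 82/4 = 20.5.
Check (0, 2): distance² to centre = 12.5 ≤ 20.5, so it lies inside.
All remaining points lie in this disk, and no smaller disk contains both endpoints, so this is the minimum enclosing circle.
r = √(20.5) ≈ 4.53.

4.53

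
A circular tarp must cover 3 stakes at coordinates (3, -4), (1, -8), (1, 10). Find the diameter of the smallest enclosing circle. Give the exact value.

Call the three points A, B, C in the order given.
Side lengths²: AB² = 20, AC² = 200, BC² = 324.
Since BC² = 324 ≥ 200 + 20 = 220, the angle opposite BC is not acute, so the smallest enclosing circle has BC as diameter.
Centre = midpoint of BC = (1, 1), r² = 324/4 = 81.
Diameter = 2r = 2√81 = 18.

18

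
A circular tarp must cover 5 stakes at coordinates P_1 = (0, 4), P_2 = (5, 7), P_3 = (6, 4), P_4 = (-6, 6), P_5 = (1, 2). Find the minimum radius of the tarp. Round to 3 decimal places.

By Welzl's lemma the MEC is supported by two points (diametrically opposite) or three points (on a circumcircle).
The farthest pair is P_3–P_4 with squared distance 148. The circle on this segment as diameter has centre (0, 5) and r² = 148/4 = 37.
Check P_1: distance² to centre = 1 ≤ 37, so it lies inside.
All remaining points lie in this disk, and no smaller disk contains both endpoints, so this is the minimum enclosing circle.
r = √37 ≈ 6.083.

6.083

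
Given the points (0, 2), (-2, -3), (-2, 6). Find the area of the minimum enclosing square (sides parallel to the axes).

The bounding box has width 2 and height 9.
An axis-aligned square enclosing the set must have side ≥ max(width, height).
So the minimum side is max(2, 9) = 9.
Area = 9² = 81.

81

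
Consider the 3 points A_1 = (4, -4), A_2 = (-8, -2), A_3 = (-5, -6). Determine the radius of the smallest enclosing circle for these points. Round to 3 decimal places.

Side lengths²: A_1A_2² = 148, A_1A_3² = 85, A_2A_3² = 25.
Since A_1A_2² = 148 ≥ 85 + 25 = 110, the angle opposite A_1A_2 is not acute, so the smallest enclosing circle has A_1A_2 as diameter.
Centre = midpoint of A_1A_2 = (-2, -3), r² = 148/4 = 37.
r = √37 ≈ 6.083.

6.083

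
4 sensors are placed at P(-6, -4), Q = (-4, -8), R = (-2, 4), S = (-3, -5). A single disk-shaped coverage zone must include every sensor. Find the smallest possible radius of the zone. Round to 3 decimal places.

The farthest pair is Q–R with squared distance 148. The circle on this segment as diameter has centre (-3, -2) and r² = 148/4 = 37.
Check P: distance² to centre = 13 ≤ 37, so it lies inside.
All remaining points lie in this disk, and no smaller disk contains both endpoints, so this is the minimum enclosing circle.
r = √37 ≈ 6.083.

6.083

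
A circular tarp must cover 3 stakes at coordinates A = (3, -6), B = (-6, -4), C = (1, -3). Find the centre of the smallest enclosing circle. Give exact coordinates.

Side lengths²: AB² = 85, AC² = 13, BC² = 50.
Since AB² = 85 ≥ 50 + 13 = 63, the angle opposite AB is not acute, so the smallest enclosing circle has AB as diameter.
Centre = midpoint of AB = (-1.5, -5), r² = 85/4 = 21.25.
Centre = (-1.5, -5).

(-1.5, -5)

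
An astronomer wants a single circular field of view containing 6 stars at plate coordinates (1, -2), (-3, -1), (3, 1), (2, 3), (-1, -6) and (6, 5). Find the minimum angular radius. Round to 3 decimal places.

The farthest pair is (-1, -6)–(6, 5) with squared distance 170. The circle on this segment as diameter has centre (2.5, -0.5) and r² = 170/4 = 42.5.
Check (1, -2): distance² to centre = 4.5 ≤ 42.5, so it lies inside.
All remaining points lie in this disk, and no smaller disk contains both endpoints, so this is the minimum enclosing circle.
r = √(42.5) ≈ 6.519.

6.519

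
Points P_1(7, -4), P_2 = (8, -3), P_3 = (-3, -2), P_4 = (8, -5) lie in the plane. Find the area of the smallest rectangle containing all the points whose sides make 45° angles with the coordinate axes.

70

In coordinates u = x + y, v = x − y the rectangle is axis-aligned; the map (x,y)→(u,v) scales areas by 2.
u-values: 3, 5, -5, 3; range = 5 − (-5) = 10.
v-values: 11, 11, -1, 13; range = 13 − (-1) = 14.
Area = (10 × 14) / 2 = 70.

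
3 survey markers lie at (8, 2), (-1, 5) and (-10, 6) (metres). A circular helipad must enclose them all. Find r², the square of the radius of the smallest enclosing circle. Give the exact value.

85

Call the three points A, B, C in the order given.
Side lengths²: AB² = 90, AC² = 340, BC² = 82.
Since AC² = 340 ≥ 90 + 82 = 172, the angle opposite AC is not acute, so the smallest enclosing circle has AC as diameter.
Centre = midpoint of AC = (-1, 4), r² = 340/4 = 85.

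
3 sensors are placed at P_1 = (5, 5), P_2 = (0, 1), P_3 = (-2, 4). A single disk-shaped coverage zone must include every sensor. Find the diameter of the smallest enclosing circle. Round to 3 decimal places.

7.098

Side lengths²: P_1P_2² = 41, P_1P_3² = 50, P_2P_3² = 13.
Since P_1P_3² = 50 < 41 + 13 = 54, the triangle is acute, so the smallest enclosing circle is the circumcircle.
Circumcentre = (71/46, 193/46), r² = 13325/1058.
Diameter = 2r = 2√(13325/1058) ≈ 7.098.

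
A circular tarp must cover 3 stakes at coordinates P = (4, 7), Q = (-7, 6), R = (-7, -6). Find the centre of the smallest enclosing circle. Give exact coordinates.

Side lengths²: PQ² = 122, PR² = 290, QR² = 144.
Since PR² = 290 ≥ 144 + 122 = 266, the angle opposite PR is not acute, so the smallest enclosing circle has PR as diameter.
Centre = midpoint of PR = (-1.5, 0.5), r² = 290/4 = 72.5.
Centre = (-1.5, 0.5).

(-1.5, 0.5)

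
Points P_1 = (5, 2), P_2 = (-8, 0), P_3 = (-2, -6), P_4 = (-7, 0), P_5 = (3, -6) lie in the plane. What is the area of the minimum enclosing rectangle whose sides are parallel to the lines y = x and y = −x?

127.5

In coordinates u = x + y, v = x − y the rectangle is axis-aligned; the map (x,y)→(u,v) scales areas by 2.
u-values: 7, -8, -8, -7, -3; range = 7 − (-8) = 15.
v-values: 3, -8, 4, -7, 9; range = 9 − (-8) = 17.
Area = (15 × 17) / 2 = 127.5.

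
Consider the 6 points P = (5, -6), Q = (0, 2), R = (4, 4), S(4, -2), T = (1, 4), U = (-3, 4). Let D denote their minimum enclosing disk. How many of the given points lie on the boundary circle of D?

2

The farthest pair is P–U with squared distance 164. The circle on this segment as diameter has centre (1, -1) and r² = 164/4 = 41.
Check Q: distance² to centre = 10 ≤ 41, so it lies inside.
All remaining points lie in this disk, and no smaller disk contains both endpoints, so this is the minimum enclosing circle.
The points at distance exactly r from the centre are P, U — 2 points.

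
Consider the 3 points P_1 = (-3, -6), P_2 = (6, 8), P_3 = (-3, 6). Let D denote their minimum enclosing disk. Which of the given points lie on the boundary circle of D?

Side lengths²: P_1P_2² = 277, P_1P_3² = 144, P_2P_3² = 85.
Since P_1P_2² = 277 ≥ 144 + 85 = 229, the angle opposite P_1P_2 is not acute, so the smallest enclosing circle has P_1P_2 as diameter.
Centre = midpoint of P_1P_2 = (1.5, 1), r² = 277/4 = 69.25.
The points at distance exactly r from the centre are P_1, P_2 — 2 points.

P_1, P_2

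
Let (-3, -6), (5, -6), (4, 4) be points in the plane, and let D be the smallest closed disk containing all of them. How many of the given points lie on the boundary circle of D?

Call the three points A, B, C in the order given.
Side lengths²: AB² = 64, AC² = 149, BC² = 101.
Since AC² = 149 < 101 + 64 = 165, the triangle is acute, so the smallest enclosing circle is the circumcircle.
Circumcentre = (1, -1.35), r² = 37.6225.
The points at distance exactly r from the centre are (-3, -6), (5, -6), (4, 4) — 3 points.

3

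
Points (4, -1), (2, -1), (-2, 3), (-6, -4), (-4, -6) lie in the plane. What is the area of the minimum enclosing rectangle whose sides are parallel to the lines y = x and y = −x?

In coordinates u = x + y, v = x − y the rectangle is axis-aligned; the map (x,y)→(u,v) scales areas by 2.
u-values: 3, 1, 1, -10, -10; range = 3 − (-10) = 13.
v-values: 5, 3, -5, -2, 2; range = 5 − (-5) = 10.
Area = (13 × 10) / 2 = 65.

65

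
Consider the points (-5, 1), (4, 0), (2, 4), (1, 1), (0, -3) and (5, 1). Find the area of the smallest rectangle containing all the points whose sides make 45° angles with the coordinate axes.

In coordinates u = x + y, v = x − y the rectangle is axis-aligned; the map (x,y)→(u,v) scales areas by 2.
u-values: -4, 4, 6, 2, -3, 6; range = 6 − (-4) = 10.
v-values: -6, 4, -2, 0, 3, 4; range = 4 − (-6) = 10.
Area = (10 × 10) / 2 = 50.

50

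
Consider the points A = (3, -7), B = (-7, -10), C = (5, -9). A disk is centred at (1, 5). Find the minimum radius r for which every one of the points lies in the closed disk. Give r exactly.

The required radius is the distance from (1, 5) to the farthest point.
Squared distances: 148, 289, 212.
Maximum is 289, attained at B.
r = √289 = 17.

17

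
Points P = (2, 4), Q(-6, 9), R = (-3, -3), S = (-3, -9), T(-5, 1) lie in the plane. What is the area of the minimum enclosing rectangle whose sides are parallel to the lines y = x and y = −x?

In coordinates u = x + y, v = x − y the rectangle is axis-aligned; the map (x,y)→(u,v) scales areas by 2.
u-values: 6, 3, -6, -12, -4; range = 6 − (-12) = 18.
v-values: -2, -15, 0, 6, -6; range = 6 − (-15) = 21.
Area = (18 × 21) / 2 = 189.

189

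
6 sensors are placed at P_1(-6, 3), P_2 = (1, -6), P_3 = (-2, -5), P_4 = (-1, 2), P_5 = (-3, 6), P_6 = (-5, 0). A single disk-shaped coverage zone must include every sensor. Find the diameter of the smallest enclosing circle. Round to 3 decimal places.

12.649

The minimum enclosing circle of a finite set is fixed by two of the points (as a diameter) or three (as a circumcircle).
The farthest pair is P_2–P_5 with squared distance 160. The circle on this segment as diameter has centre (-1, 0) and r² = 160/4 = 40.
Check P_1: distance² to centre = 34 ≤ 40, so it lies inside.
All remaining points lie in this disk, and no smaller disk contains both endpoints, so this is the minimum enclosing circle.
Diameter = 2r = 2√40 ≈ 12.649.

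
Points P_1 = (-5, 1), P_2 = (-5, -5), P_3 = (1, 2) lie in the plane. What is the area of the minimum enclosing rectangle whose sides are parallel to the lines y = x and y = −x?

In coordinates u = x + y, v = x − y the rectangle is axis-aligned; the map (x,y)→(u,v) scales areas by 2.
u-values: -4, -10, 3; range = 3 − (-10) = 13.
v-values: -6, 0, -1; range = 0 − (-6) = 6.
Area = (13 × 6) / 2 = 39.

39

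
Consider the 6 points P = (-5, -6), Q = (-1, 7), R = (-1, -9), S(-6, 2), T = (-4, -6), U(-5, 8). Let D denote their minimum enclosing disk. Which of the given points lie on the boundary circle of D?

The minimum enclosing circle of a finite set is fixed by two of the points (as a diameter) or three (as a circumcircle).
The farthest pair is R–U with squared distance 305. The circle on this segment as diameter has centre (-3, -0.5) and r² = 305/4 = 76.25.
Check P: distance² to centre = 34.25 ≤ 76.25, so it lies inside.
All remaining points lie in this disk, and no smaller disk contains both endpoints, so this is the minimum enclosing circle.
The points at distance exactly r from the centre are R, U — 2 points.

R, U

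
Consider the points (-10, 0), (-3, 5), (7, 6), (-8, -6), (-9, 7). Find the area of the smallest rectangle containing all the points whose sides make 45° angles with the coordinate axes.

229.5

In coordinates u = x + y, v = x − y the rectangle is axis-aligned; the map (x,y)→(u,v) scales areas by 2.
u-values: -10, 2, 13, -14, -2; range = 13 − (-14) = 27.
v-values: -10, -8, 1, -2, -16; range = 1 − (-16) = 17.
Area = (27 × 17) / 2 = 229.5.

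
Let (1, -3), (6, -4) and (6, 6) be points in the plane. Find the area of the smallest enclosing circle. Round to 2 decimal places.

86.58

Call the three points A, B, C in the order given.
Side lengths²: AB² = 26, AC² = 106, BC² = 100.
Since AC² = 106 < 100 + 26 = 126, the triangle is acute, so the smallest enclosing circle is the circumcircle.
Circumcentre = (4.4, 1), r² = 27.56.
Area = π·r² = π·27.56 ≈ 86.58.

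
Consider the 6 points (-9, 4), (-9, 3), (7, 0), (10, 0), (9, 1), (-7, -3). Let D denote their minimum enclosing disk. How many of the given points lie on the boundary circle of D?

A smallest enclosing disk is always determined by at most three of the input points on its boundary.
The farthest pair is (-9, 4)–(10, 0) with squared distance 377. The circle on this segment as diameter has centre (0.5, 2) and r² = 377/4 = 94.25.
Check (-9, 3): distance² to centre = 91.25 ≤ 94.25, so it lies inside.
All remaining points lie in this disk, and no smaller disk contains both endpoints, so this is the minimum enclosing circle.
The points at distance exactly r from the centre are (-9, 4), (10, 0) — 2 points.

2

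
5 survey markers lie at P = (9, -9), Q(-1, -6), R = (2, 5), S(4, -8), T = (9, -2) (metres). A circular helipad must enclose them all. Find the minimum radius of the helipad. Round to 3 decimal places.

7.826

By Welzl's lemma the MEC is supported by two points (diametrically opposite) or three points (on a circumcircle).
The farthest pair is P–R with squared distance 245. The circle on this segment as diameter has centre (5.5, -2) and r² = 245/4 = 61.25.
Check Q: distance² to centre = 58.25 ≤ 61.25, so it lies inside.
All remaining points lie in this disk, and no smaller disk contains both endpoints, so this is the minimum enclosing circle.
r = √(61.25) ≈ 7.826.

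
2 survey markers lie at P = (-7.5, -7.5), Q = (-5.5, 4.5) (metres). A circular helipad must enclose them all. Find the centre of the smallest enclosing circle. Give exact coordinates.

The smallest circle enclosing two points has them as diameter endpoints.
Centre = midpoint = (-6.5, -1.5); r² = |PQ|²/4 = 148/4 = 37.
Centre = (-6.5, -1.5).

(-6.5, -1.5)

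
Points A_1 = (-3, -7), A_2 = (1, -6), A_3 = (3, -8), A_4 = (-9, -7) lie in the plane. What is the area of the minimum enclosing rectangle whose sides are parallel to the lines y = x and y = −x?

In coordinates u = x + y, v = x − y the rectangle is axis-aligned; the map (x,y)→(u,v) scales areas by 2.
u-values: -10, -5, -5, -16; range = -5 − (-16) = 11.
v-values: 4, 7, 11, -2; range = 11 − (-2) = 13.
Area = (11 × 13) / 2 = 71.5.

71.5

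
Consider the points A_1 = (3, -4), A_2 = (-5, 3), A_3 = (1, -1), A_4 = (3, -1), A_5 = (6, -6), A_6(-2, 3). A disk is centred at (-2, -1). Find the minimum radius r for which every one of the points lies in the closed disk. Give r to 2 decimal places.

9.43

The required radius is the distance from (-2, -1) to the farthest point.
Squared distances: 34, 25, 9, 25, 89, 16.
Maximum is 89, attained at A_5.
r = √89 ≈ 9.43.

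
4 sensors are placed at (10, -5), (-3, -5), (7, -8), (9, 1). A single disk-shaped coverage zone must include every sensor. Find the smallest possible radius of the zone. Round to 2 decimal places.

6.80

The minimum enclosing circle is determined by three boundary points: (10, -5), (-3, -5), (9, 1).
Their circumcentre is (3.5, -3) with r² = 46.25.
The farthest remaining point (7, -8) is at distance² 37.25 ≤ 46.25.
r = √(46.25) ≈ 6.80.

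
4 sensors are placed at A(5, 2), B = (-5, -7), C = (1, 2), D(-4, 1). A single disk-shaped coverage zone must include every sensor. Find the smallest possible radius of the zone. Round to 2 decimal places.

The farthest pair is A–B with squared distance 181. The circle on this segment as diameter has centre (0, -2.5) and r² = 181/4 = 45.25.
Check C: distance² to centre = 21.25 ≤ 45.25, so it lies inside.
All remaining points lie in this disk, and no smaller disk contains both endpoints, so this is the minimum enclosing circle.
r = √(45.25) ≈ 6.73.

6.73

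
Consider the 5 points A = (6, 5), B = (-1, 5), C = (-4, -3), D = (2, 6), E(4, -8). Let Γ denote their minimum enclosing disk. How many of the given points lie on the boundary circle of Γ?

3

By Welzl's lemma the MEC is supported by two points (diametrically opposite) or three points (on a circumcircle).
The minimum enclosing circle is determined by three boundary points: B, D, E.
Their circumcentre is (59/22, -23/22) with r² = 12125/242.
The farthest remaining point C is at distance² 11729/242 ≤ 12125/242.
The points at distance exactly r from the centre are B, D, E — 3 points.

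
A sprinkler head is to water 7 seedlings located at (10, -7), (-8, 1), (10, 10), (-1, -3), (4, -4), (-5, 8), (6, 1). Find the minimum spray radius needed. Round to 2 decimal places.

The minimum enclosing circle of a finite set is fixed by two of the points (as a diameter) or three (as a circumcircle).
The minimum enclosing circle is determined by three boundary points: (10, -7), (-8, 1), (10, 10).
Their circumcentre is (3, 1.5) with r² = 121.25.
The farthest remaining point (-5, 8) is at distance² 106.25 ≤ 121.25.
r = √(121.25) ≈ 11.01.

11.01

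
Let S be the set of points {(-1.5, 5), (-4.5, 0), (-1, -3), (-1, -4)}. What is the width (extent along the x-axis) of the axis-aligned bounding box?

3.5

max x = -1, min x = -4.5, so width = 3.5.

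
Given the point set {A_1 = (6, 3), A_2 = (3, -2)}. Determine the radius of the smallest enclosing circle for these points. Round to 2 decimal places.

2.92

The smallest circle enclosing two points has them as diameter endpoints.
Centre = midpoint = (4.5, 0.5); r² = |A_1A_2|²/4 = 34/4 = 8.5.
r = √(8.5) ≈ 2.92.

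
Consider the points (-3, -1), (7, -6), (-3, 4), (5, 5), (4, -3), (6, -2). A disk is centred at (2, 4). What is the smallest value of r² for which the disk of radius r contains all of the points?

125

The required radius is the distance from (2, 4) to the farthest point.
Squared distances: 50, 125, 25, 10, 53, 52.
Maximum is 125, attained at (7, -6).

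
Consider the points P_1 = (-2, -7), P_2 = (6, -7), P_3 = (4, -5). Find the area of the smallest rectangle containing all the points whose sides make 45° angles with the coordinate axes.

32

In coordinates u = x + y, v = x − y the rectangle is axis-aligned; the map (x,y)→(u,v) scales areas by 2.
u-values: -9, -1, -1; range = -1 − (-9) = 8.
v-values: 5, 13, 9; range = 13 − 5 = 8.
Area = (8 × 8) / 2 = 32.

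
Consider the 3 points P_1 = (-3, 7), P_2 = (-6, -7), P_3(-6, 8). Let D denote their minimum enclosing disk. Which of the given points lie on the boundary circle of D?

Side lengths²: P_1P_2² = 205, P_1P_3² = 10, P_2P_3² = 225.
Since P_2P_3² = 225 ≥ 205 + 10 = 215, the angle opposite P_2P_3 is not acute, so the smallest enclosing circle has P_2P_3 as diameter.
Centre = midpoint of P_2P_3 = (-6, 0.5), r² = 225/4 = 56.25.
The points at distance exactly r from the centre are P_2, P_3 — 2 points.

P_2, P_3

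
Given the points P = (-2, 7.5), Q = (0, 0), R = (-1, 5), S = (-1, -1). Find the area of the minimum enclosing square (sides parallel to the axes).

72.25

The bounding box has width 2 and height 8.5.
An axis-aligned square enclosing the set must have side ≥ max(width, height).
So the minimum side is max(2, 8.5) = 8.5.
Area = 8.5² = 72.25.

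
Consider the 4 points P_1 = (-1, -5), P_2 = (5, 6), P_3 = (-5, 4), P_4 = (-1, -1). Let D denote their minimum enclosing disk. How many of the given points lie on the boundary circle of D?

3

The minimum enclosing circle of a finite set is fixed by two of the points (as a diameter) or three (as a circumcircle).
The minimum enclosing circle is determined by three boundary points: P_1, P_2, P_3.
Their circumcentre is (75/98, 115/98) with r² = 197977/4802.
The farthest remaining point P_4 is at distance² 37649/4802 ≤ 197977/4802.
The points at distance exactly r from the centre are P_1, P_2, P_3 — 3 points.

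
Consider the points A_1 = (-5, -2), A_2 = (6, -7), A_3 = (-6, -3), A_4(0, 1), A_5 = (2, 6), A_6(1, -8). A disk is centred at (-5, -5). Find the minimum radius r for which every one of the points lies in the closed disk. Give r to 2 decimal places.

13.04

The required radius is the distance from (-5, -5) to the farthest point.
Squared distances: 9, 125, 5, 61, 170, 45.
Maximum is 170, attained at A_5.
r = √170 ≈ 13.04.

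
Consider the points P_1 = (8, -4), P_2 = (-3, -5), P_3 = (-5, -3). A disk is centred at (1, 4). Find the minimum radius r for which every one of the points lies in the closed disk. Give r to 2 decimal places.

The required radius is the distance from (1, 4) to the farthest point.
Squared distances: 113, 97, 85.
Maximum is 113, attained at P_1.
r = √113 ≈ 10.63.

10.63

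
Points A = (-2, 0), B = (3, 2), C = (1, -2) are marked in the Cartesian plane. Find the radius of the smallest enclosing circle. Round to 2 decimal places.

Side lengths²: AB² = 29, AC² = 13, BC² = 20.
Since AB² = 29 < 20 + 13 = 33, the triangle is acute, so the smallest enclosing circle is the circumcircle.
Circumcentre = (0.625, 0.6875), r² = 7.36328125.
r = √(7.36328125) ≈ 2.71.

2.71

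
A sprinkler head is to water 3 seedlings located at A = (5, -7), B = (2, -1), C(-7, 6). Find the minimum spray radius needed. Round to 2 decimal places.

8.85

Side lengths²: AB² = 45, AC² = 313, BC² = 130.
Since AC² = 313 ≥ 130 + 45 = 175, the angle opposite AC is not acute, so the smallest enclosing circle has AC as diameter.
Centre = midpoint of AC = (-1, -0.5), r² = 313/4 = 78.25.
r = √(78.25) ≈ 8.85.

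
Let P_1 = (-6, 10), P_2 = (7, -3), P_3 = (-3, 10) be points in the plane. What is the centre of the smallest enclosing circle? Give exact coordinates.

Side lengths²: P_1P_2² = 338, P_1P_3² = 9, P_2P_3² = 269.
Since P_1P_2² = 338 ≥ 269 + 9 = 278, the angle opposite P_1P_2 is not acute, so the smallest enclosing circle has P_1P_2 as diameter.
Centre = midpoint of P_1P_2 = (0.5, 3.5), r² = 338/4 = 84.5.
Centre = (0.5, 3.5).

(0.5, 3.5)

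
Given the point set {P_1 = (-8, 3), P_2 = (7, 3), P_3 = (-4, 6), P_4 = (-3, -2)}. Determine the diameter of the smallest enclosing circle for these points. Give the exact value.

The farthest pair is P_1–P_2 with squared distance 225. The circle on this segment as diameter has centre (-0.5, 3) and r² = 225/4 = 56.25.
Check P_3: distance² to centre = 21.25 ≤ 56.25, so it lies inside.
All remaining points lie in this disk, and no smaller disk contains both endpoints, so this is the minimum enclosing circle.
Diameter = 2r = 2√(56.25) = 15.

15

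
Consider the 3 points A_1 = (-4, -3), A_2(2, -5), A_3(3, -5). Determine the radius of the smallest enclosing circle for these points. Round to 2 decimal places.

3.64

Side lengths²: A_1A_2² = 40, A_1A_3² = 53, A_2A_3² = 1.
Since A_1A_3² = 53 ≥ 40 + 1 = 41, the angle opposite A_1A_3 is not acute, so the smallest enclosing circle has A_1A_3 as diameter.
Centre = midpoint of A_1A_3 = (-0.5, -4), r² = 53/4 = 13.25.
r = √(13.25) ≈ 3.64.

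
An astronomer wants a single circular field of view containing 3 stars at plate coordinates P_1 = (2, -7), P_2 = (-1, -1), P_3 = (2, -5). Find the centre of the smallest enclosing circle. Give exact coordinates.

Side lengths²: P_1P_2² = 45, P_1P_3² = 4, P_2P_3² = 25.
Since P_1P_2² = 45 ≥ 25 + 4 = 29, the angle opposite P_1P_2 is not acute, so the smallest enclosing circle has P_1P_2 as diameter.
Centre = midpoint of P_1P_2 = (0.5, -4), r² = 45/4 = 11.25.
Centre = (0.5, -4).

(0.5, -4)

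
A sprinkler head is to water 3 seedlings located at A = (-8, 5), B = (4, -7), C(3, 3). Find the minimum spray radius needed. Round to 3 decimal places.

8.485

Side lengths²: AB² = 288, AC² = 125, BC² = 101.
Since AB² = 288 ≥ 125 + 101 = 226, the angle opposite AB is not acute, so the smallest enclosing circle has AB as diameter.
Centre = midpoint of AB = (-2, -1), r² = 288/4 = 72.
r = √72 ≈ 8.485.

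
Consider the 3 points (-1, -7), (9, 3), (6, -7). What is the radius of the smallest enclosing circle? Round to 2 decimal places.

Call the three points A, B, C in the order given.
Side lengths²: AB² = 200, AC² = 49, BC² = 109.
Since AB² = 200 ≥ 109 + 49 = 158, the angle opposite AB is not acute, so the smallest enclosing circle has AB as diameter.
Centre = midpoint of AB = (4, -2), r² = 200/4 = 50.
r = √50 ≈ 7.07.

7.07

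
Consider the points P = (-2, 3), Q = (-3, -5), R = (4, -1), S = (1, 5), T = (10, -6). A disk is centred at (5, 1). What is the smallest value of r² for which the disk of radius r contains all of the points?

100

The required radius is the distance from (5, 1) to the farthest point.
Squared distances: 53, 100, 5, 32, 74.
Maximum is 100, attained at Q.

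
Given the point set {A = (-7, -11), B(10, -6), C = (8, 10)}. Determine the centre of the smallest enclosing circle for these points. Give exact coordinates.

Side lengths²: AB² = 314, AC² = 666, BC² = 260.
Since AC² = 666 ≥ 314 + 260 = 574, the angle opposite AC is not acute, so the smallest enclosing circle has AC as diameter.
Centre = midpoint of AC = (0.5, -0.5), r² = 666/4 = 166.5.
Centre = (0.5, -0.5).

(0.5, -0.5)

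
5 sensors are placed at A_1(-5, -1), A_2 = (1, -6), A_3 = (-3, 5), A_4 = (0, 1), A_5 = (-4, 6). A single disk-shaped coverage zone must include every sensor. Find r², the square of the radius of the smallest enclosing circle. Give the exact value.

42.25

A smallest enclosing disk is always determined by at most three of the input points on its boundary.
The farthest pair is A_2–A_5 with squared distance 169. The circle on this segment as diameter has centre (-1.5, 0) and r² = 169/4 = 42.25.
Check A_1: distance² to centre = 13.25 ≤ 42.25, so it lies inside.
All remaining points lie in this disk, and no smaller disk contains both endpoints, so this is the minimum enclosing circle.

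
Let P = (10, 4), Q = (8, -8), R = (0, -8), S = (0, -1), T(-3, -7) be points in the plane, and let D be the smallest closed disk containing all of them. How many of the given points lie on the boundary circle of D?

2

The farthest pair is P–T with squared distance 290. The circle on this segment as diameter has centre (3.5, -1.5) and r² = 290/4 = 72.5.
Check Q: distance² to centre = 62.5 ≤ 72.5, so it lies inside.
All remaining points lie in this disk, and no smaller disk contains both endpoints, so this is the minimum enclosing circle.
The points at distance exactly r from the centre are P, T — 2 points.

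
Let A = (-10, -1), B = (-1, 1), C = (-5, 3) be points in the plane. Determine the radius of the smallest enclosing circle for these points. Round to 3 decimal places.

4.610

Side lengths²: AB² = 85, AC² = 41, BC² = 20.
Since AB² = 85 ≥ 41 + 20 = 61, the angle opposite AB is not acute, so the smallest enclosing circle has AB as diameter.
Centre = midpoint of AB = (-5.5, 0), r² = 85/4 = 21.25.
r = √(21.25) ≈ 4.610.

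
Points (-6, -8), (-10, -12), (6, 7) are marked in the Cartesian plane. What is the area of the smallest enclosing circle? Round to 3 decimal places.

484.591

Call the three points A, B, C in the order given.
Side lengths²: AB² = 32, AC² = 369, BC² = 617.
Since BC² = 617 ≥ 369 + 32 = 401, the angle opposite BC is not acute, so the smallest enclosing circle has BC as diameter.
Centre = midpoint of BC = (-2, -2.5), r² = 617/4 = 154.25.
Area = π·r² = π·154.25 ≈ 484.591.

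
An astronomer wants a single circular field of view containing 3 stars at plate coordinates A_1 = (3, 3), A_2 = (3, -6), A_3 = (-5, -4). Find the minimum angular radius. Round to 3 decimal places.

5.479

Side lengths²: A_1A_2² = 81, A_1A_3² = 113, A_2A_3² = 68.
Since A_1A_3² = 113 < 81 + 68 = 149, the triangle is acute, so the smallest enclosing circle is the circumcircle.
Circumcentre = (-0.125, -1.5), r² = 30.015625.
r = √(30.015625) ≈ 5.479.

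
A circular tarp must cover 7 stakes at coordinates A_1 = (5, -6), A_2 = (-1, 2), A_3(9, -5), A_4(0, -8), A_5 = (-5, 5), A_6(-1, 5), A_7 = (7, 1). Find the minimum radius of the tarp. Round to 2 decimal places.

The farthest pair is A_3–A_5 with squared distance 296. The circle on this segment as diameter has centre (2, 0) and r² = 296/4 = 74.
Check A_1: distance² to centre = 45 ≤ 74, so it lies inside.
All remaining points lie in this disk, and no smaller disk contains both endpoints, so this is the minimum enclosing circle.
r = √74 ≈ 8.60.

8.60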